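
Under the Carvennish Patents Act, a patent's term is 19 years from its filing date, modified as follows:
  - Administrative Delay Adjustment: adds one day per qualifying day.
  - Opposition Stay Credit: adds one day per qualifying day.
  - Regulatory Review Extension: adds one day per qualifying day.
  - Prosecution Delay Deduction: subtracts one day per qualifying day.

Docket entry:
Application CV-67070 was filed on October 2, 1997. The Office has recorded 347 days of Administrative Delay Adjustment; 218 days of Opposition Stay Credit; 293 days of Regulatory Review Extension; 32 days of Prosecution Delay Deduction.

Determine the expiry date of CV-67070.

January 6, 2019

Base term: filing date + 19 years → 2 October 2016.
Administrative Delay Adjustment: +347 days → 14 September 2017.
Opposition Stay Credit: +218 days → 20 April 2018.
Regulatory Review Extension: +293 days → 7 February 2019.
Prosecution Delay Deduction: −32 days → 6 January 2019.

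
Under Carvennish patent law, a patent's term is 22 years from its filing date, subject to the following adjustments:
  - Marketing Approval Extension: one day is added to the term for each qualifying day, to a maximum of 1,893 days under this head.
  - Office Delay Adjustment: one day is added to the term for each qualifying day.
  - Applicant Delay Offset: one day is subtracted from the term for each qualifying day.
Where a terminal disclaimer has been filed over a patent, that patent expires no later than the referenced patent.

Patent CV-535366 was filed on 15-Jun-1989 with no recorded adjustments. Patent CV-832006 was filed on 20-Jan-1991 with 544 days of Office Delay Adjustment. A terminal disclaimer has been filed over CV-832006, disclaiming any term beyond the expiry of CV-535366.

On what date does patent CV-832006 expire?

Natural term of CV-832006:
  Base: filing + 22 years → 20 January 2013.
  Office Delay Adjustment: +544 days → 18 July 2014.
Expiry of referenced patent CV-535366:
  Base: filing + 22 years → 15 June 2011.
Terminal disclaimer: CV-832006 expires on the earlier of 18 July 2014 and 15 June 2011.

June 15, 2011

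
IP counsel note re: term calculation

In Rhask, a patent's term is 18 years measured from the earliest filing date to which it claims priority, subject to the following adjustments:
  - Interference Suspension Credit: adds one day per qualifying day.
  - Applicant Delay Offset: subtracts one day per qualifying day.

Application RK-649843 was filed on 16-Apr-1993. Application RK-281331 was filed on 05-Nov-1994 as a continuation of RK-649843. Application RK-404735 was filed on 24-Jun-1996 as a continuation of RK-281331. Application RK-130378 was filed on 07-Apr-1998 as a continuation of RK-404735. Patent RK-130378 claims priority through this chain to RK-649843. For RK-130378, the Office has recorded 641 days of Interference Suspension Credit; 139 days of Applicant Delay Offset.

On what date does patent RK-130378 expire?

August 30, 2012

Earliest priority filing: 16 April 1993.
Base term: 16 April 1993 + 18 years → 16 April 2011.
Interference Suspension Credit: +641 days → 16 January 2013.
Applicant Delay Offset: −139 days → 30 August 2012.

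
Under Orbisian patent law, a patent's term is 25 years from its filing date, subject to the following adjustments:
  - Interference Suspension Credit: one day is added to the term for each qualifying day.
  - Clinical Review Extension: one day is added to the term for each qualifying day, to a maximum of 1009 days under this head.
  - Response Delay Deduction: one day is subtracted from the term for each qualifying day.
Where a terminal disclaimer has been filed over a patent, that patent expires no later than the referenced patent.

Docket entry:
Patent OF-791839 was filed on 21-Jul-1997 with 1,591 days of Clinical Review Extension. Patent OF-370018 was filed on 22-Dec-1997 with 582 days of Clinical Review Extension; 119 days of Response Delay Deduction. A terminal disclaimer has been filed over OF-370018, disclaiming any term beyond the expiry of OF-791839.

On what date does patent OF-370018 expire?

Natural term of OF-370018:
  Base: filing + 25 years → 22 December 2022.
  Clinical Review Extension: 582 days (within the 1009-day cap) → +582 days → 26 July 2024.
  Response Delay Deduction: −119 days → 29 March 2024.
Expiry of referenced patent OF-791839:
  Base: filing + 25 years → 21 July 2022.
  Clinical Review Extension: 1591 days claimed exceeds the 1009-day cap, so +1009 days → 25 April 2025.
Terminal disclaimer: OF-370018 expires on the earlier of 29 March 2024 and 25 April 2025.

2024-03-29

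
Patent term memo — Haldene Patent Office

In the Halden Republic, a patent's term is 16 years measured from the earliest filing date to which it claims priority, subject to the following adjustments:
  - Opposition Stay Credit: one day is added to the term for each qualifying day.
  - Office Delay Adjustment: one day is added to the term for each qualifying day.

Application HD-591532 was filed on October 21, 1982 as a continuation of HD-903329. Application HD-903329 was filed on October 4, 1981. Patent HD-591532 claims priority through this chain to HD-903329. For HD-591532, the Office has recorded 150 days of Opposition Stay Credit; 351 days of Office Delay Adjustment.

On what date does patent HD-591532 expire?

1999-02-17

Earliest priority filing: 4 October 1981.
Base term: 4 October 1981 + 16 years → 4 October 1997.
Opposition Stay Credit: +150 days → 3 March 1998.
Office Delay Adjustment: +351 days → 17 February 1999.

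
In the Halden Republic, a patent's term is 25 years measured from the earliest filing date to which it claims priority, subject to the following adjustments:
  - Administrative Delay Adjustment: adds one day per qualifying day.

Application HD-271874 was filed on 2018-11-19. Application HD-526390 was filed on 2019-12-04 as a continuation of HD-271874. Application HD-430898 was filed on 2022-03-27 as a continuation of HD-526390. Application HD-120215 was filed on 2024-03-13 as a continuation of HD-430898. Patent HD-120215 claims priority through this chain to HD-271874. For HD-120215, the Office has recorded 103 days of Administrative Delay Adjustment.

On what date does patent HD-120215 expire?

Earliest priority filing: 19 November 2018.
Base term: 19 November 2018 + 25 years → 19 November 2043.
Administrative Delay Adjustment: +103 days → 1 March 2044.

March 1, 2044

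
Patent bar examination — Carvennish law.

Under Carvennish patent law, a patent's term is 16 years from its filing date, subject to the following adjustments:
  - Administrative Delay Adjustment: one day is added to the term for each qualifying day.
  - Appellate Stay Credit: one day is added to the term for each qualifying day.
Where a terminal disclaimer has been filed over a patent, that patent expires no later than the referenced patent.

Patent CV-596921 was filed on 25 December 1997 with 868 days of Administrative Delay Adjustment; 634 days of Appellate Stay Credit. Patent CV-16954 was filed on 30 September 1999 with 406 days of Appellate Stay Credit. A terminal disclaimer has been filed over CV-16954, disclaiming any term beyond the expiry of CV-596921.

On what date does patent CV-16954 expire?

2016-11-09

Natural term of CV-16954:
  Base: filing + 16 years → 30 September 2015.
  Appellate Stay Credit: +406 days → 9 November 2016.
Expiry of referenced patent CV-596921:
  Base: filing + 16 years → 25 December 2013.
  Administrative Delay Adjustment: +868 days → 11 May 2016.
  Appellate Stay Credit: +634 days → 4 February 2018.
Terminal disclaimer: CV-16954 expires on the earlier of 9 November 2016 and 4 February 2018.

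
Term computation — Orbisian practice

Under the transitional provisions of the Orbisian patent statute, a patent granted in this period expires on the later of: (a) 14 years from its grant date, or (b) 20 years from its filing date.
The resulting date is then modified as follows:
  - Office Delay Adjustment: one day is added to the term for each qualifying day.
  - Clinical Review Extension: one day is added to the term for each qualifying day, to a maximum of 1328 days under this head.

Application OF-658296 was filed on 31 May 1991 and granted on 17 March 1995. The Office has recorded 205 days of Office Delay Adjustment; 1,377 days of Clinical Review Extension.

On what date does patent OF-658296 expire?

2015-08-11

(a) grant + 14 years → 17 March 2009.
(b) filing + 20 years → 31 May 2011.
Later of the two: 31 May 2011.
Office Delay Adjustment: +205 days → 22 December 2011.
Clinical Review Extension: 1377 days claimed exceeds the 1328-day cap, so +1328 days → 11 August 2015.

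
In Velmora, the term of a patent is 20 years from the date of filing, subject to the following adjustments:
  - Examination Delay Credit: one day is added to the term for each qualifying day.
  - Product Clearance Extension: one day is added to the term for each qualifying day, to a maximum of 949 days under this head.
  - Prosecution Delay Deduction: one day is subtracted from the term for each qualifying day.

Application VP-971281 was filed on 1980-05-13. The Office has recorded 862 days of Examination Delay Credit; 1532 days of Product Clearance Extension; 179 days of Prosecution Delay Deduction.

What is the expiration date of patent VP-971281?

Base term: filing date + 20 years → 13 May 2000.
Examination Delay Credit: +862 days → 22 September 2002.
Product Clearance Extension: 1532 days claimed exceeds the 949-day cap, so +949 days → 28 April 2005.
Prosecution Delay Deduction: −179 days → 31 October 2004.

2004-10-31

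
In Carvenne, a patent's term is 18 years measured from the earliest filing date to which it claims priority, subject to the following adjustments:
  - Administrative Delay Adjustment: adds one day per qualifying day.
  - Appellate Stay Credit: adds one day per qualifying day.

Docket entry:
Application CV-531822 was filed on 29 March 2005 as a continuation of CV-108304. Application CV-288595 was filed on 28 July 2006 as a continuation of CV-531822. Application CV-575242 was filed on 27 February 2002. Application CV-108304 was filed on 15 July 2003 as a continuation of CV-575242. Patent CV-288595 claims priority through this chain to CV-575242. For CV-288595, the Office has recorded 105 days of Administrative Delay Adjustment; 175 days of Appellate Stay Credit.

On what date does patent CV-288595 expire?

2020-12-03

Earliest priority filing: 27 February 2002.
Base term: 27 February 2002 + 18 years → 27 February 2020.
Administrative Delay Adjustment: +105 days → 11 June 2020.
Appellate Stay Credit: +175 days → 3 December 2020.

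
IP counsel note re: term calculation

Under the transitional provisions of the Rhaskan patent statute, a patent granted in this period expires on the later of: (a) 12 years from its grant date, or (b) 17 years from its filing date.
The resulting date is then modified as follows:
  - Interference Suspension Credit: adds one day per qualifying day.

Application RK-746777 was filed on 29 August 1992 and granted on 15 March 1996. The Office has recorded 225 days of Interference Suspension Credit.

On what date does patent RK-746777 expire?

April 11, 2010

(a) grant + 12 years → 15 March 2008.
(b) filing + 17 years → 29 August 2009.
Later of the two: 29 August 2009.
Interference Suspension Credit: +225 days → 11 April 2010.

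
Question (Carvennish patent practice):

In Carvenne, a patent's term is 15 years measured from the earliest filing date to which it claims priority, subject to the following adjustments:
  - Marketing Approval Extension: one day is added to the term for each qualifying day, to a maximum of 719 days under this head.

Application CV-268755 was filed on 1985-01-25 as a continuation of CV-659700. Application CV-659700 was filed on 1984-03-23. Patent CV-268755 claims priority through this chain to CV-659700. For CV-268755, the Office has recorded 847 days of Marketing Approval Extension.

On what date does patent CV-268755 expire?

Earliest priority filing: 23 March 1984.
Base term: 23 March 1984 + 15 years → 23 March 1999.
Marketing Approval Extension: 847 days claimed exceeds the 719-day cap, so +719 days → 11 March 2001.

March 11, 2001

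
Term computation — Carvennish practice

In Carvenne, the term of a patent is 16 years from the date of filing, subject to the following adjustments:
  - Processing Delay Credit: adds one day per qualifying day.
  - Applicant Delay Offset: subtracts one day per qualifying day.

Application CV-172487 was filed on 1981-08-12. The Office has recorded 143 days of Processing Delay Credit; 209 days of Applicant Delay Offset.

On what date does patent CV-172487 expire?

Base term: filing date + 16 years → 12 August 1997.
Processing Delay Credit: +143 days → 2 January 1998.
Applicant Delay Offset: −209 days → 7 June 1997.

June 7, 1997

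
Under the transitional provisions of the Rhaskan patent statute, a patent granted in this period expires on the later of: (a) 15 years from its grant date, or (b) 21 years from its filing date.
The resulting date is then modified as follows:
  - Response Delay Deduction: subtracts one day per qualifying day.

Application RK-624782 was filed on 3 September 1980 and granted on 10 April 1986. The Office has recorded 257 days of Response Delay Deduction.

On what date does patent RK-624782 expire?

2000-12-20

(a) grant + 15 years → 10 April 2001.
(b) filing + 21 years → 3 September 2001.
Later of the two: 3 September 2001.
Response Delay Deduction: −257 days → 20 December 2000.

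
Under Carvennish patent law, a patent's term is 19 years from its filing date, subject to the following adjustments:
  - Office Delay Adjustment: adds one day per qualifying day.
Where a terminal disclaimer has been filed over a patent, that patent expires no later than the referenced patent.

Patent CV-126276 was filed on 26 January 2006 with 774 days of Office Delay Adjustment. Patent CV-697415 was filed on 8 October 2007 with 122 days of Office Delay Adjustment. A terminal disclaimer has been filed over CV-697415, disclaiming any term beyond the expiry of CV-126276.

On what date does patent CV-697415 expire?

Natural term of CV-697415:
  Base: filing + 19 years → 8 October 2026.
  Office Delay Adjustment: +122 days → 7 February 2027.
Expiry of referenced patent CV-126276:
  Base: filing + 19 years → 26 January 2025.
  Office Delay Adjustment: +774 days → 11 March 2027.
Terminal disclaimer: CV-697415 expires on the earlier of 7 February 2027 and 11 March 2027.

2027-02-07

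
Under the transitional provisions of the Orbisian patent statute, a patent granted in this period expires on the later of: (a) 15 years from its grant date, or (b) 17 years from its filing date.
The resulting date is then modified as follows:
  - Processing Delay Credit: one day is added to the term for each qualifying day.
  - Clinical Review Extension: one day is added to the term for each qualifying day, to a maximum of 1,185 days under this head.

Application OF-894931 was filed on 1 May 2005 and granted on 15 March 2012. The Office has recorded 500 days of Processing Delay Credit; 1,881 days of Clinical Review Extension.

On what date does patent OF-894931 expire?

(a) grant + 15 years → 15 March 2027.
(b) filing + 17 years → 1 May 2022.
Later of the two: 15 March 2027.
Processing Delay Credit: +500 days → 27 July 2028.
Clinical Review Extension: 1881 days claimed exceeds the 1185-day cap, so +1185 days → 25 October 2031.

October 25, 2031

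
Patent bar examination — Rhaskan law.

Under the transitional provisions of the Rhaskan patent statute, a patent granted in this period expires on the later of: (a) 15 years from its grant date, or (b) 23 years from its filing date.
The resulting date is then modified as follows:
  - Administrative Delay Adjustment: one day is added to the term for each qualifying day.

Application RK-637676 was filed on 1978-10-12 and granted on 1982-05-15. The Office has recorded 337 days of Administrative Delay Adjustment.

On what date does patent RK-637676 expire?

(a) grant + 15 years → 15 May 1997.
(b) filing + 23 years → 12 October 2001.
Later of the two: 12 October 2001.
Administrative Delay Adjustment: +337 days → 14 September 2002.

2002-09-14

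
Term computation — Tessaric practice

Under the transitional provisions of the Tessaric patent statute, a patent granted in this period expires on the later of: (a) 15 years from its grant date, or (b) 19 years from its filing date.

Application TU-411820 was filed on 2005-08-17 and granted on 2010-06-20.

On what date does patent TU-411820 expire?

June 20, 2025

(a) grant + 15 years → 20 June 2025.
(b) filing + 19 years → 17 August 2024.
Later of the two: 20 June 2025.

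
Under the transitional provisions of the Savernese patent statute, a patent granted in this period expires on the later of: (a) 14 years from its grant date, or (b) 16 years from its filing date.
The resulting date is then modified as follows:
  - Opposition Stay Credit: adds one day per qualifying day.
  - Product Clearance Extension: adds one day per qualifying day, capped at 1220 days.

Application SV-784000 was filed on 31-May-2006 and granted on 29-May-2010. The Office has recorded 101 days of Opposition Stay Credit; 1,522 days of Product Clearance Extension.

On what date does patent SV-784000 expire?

(a) grant + 14 years → 29 May 2024.
(b) filing + 16 years → 31 May 2022.
Later of the two: 29 May 2024.
Opposition Stay Credit: +101 days → 7 September 2024.
Product Clearance Extension: 1522 days claimed exceeds the 1220-day cap, so +1220 days → 10 January 2028.

2028-01-10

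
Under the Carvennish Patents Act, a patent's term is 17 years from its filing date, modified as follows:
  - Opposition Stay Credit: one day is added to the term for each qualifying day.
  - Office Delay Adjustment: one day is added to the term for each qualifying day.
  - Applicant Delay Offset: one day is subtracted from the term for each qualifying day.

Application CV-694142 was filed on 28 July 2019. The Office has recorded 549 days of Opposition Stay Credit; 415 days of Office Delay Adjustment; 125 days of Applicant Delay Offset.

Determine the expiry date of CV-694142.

Base term: filing date + 17 years → 28 July 2036.
Opposition Stay Credit: +549 days → 28 January 2038.
Office Delay Adjustment: +415 days → 19 March 2039.
Applicant Delay Offset: −125 days → 14 November 2038.

2038-11-14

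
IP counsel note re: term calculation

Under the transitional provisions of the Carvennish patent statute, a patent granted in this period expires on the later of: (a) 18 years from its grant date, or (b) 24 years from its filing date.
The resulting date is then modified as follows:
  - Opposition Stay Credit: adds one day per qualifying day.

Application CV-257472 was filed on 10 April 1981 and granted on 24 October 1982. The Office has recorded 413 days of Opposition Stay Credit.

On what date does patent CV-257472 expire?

May 28, 2006

(a) grant + 18 years → 24 October 2000.
(b) filing + 24 years → 10 April 2005.
Later of the two: 10 April 2005.
Opposition Stay Credit: +413 days → 28 May 2006.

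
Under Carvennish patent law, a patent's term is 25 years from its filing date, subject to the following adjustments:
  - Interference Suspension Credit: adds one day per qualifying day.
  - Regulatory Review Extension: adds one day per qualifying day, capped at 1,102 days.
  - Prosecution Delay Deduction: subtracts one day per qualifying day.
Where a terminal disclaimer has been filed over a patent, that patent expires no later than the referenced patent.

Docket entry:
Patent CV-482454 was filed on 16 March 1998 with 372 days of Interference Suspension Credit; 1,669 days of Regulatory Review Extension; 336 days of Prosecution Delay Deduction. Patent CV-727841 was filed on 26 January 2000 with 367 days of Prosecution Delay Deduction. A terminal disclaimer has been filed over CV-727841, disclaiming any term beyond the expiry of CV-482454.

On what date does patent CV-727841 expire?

January 25, 2024

Natural term of CV-727841:
  Base: filing + 25 years → 26 January 2025.
  Prosecution Delay Deduction: −367 days → 25 January 2024.
Expiry of referenced patent CV-482454:
  Base: filing + 25 years → 16 March 2023.
  Interference Suspension Credit: +372 days → 22 March 2024.
  Regulatory Review Extension: 1669 days claimed exceeds the 1102-day cap, so +1102 days → 29 March 2027.
  Prosecution Delay Deduction: −336 days → 27 April 2026.
Terminal disclaimer: CV-727841 expires on the earlier of 25 January 2024 and 27 April 2026.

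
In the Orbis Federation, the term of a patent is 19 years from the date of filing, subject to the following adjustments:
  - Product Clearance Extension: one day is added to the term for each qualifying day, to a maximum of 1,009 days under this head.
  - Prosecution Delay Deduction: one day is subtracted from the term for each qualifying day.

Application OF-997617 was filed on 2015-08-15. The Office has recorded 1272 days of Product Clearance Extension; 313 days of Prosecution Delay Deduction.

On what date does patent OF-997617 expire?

Base term: filing date + 19 years → 15 August 2034.
Product Clearance Extension: 1272 days claimed exceeds the 1009-day cap, so +1009 days → 20 May 2037.
Prosecution Delay Deduction: −313 days → 11 July 2036.

2036-07-11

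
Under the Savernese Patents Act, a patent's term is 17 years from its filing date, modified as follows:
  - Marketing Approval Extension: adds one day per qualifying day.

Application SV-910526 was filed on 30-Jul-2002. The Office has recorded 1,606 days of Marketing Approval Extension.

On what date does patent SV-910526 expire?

December 22, 2023

Base term: filing date + 17 years → 30 July 2019.
Marketing Approval Extension: +1606 days → 22 December 2023.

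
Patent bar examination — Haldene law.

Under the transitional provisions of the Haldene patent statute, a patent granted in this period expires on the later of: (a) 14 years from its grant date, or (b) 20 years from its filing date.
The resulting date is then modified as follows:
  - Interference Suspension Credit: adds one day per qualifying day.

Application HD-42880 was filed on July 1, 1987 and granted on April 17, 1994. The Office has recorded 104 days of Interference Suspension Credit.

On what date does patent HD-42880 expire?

July 30, 2008

(a) grant + 14 years → 17 April 2008.
(b) filing + 20 years → 1 July 2007.
Later of the two: 17 April 2008.
Interference Suspension Credit: +104 days → 30 July 2008.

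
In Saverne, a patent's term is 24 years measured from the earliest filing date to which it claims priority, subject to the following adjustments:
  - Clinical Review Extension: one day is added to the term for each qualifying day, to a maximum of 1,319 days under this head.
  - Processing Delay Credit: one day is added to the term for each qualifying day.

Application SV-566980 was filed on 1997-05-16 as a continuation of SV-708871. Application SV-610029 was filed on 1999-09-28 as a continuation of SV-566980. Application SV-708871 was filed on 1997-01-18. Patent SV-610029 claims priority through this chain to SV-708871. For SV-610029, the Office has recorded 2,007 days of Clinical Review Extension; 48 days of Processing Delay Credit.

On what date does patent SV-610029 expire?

2024-10-16

Earliest priority filing: 18 January 1997.
Base term: 18 January 1997 + 24 years → 18 January 2021.
Clinical Review Extension: 2007 days claimed exceeds the 1319-day cap, so +1319 days → 29 August 2024.
Processing Delay Credit: +48 days → 16 October 2024.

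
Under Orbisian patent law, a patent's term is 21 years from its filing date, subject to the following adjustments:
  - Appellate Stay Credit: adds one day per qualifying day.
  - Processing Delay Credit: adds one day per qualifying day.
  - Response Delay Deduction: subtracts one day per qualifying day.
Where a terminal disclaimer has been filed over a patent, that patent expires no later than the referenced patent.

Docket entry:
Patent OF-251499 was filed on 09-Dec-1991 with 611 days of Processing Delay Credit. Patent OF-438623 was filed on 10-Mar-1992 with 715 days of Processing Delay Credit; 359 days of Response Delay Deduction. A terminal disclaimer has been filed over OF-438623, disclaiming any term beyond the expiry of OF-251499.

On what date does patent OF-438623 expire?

Natural term of OF-438623:
  Base: filing + 21 years → 10 March 2013.
  Processing Delay Credit: +715 days → 23 February 2015.
  Response Delay Deduction: −359 days → 1 March 2014.
Expiry of referenced patent OF-251499:
  Base: filing + 21 years → 9 December 2012.
  Processing Delay Credit: +611 days → 12 August 2014.
Terminal disclaimer: OF-438623 expires on the earlier of 1 March 2014 and 12 August 2014.

March 1, 2014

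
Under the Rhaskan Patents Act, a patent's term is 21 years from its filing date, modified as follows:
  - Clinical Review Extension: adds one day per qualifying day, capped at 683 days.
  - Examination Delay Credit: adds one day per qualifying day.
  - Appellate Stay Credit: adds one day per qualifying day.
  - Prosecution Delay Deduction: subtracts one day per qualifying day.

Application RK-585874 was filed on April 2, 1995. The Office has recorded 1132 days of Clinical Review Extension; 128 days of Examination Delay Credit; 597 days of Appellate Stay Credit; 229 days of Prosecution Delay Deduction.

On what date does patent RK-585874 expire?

June 25, 2019

Base term: filing date + 21 years → 2 April 2016.
Clinical Review Extension: 1132 days claimed exceeds the 683-day cap, so +683 days → 14 February 2018.
Examination Delay Credit: +128 days → 22 June 2018.
Appellate Stay Credit: +597 days → 9 February 2020.
Prosecution Delay Deduction: −229 days → 25 June 2019.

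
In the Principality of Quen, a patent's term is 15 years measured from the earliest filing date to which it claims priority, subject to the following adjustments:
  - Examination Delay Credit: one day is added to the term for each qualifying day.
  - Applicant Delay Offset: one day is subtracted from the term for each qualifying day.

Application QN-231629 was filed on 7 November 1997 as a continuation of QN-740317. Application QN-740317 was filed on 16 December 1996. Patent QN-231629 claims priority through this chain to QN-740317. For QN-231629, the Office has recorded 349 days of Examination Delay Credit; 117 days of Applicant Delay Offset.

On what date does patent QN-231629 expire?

Earliest priority filing: 16 December 1996.
Base term: 16 December 1996 + 15 years → 16 December 2011.
Examination Delay Credit: +349 days → 29 November 2012.
Applicant Delay Offset: −117 days → 4 August 2012.

August 4, 2012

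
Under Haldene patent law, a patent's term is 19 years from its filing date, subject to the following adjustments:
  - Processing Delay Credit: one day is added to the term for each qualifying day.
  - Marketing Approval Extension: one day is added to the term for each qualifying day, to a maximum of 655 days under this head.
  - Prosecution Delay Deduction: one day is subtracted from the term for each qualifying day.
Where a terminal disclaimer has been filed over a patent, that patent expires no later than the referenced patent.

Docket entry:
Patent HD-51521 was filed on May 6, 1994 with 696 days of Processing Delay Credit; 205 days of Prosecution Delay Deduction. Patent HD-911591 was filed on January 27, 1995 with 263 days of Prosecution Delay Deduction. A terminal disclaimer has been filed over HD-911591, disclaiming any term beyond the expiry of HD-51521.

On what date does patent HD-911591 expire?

Natural term of HD-911591:
  Base: filing + 19 years → 27 January 2014.
  Prosecution Delay Deduction: −263 days → 9 May 2013.
Expiry of referenced patent HD-51521:
  Base: filing + 19 years → 6 May 2013.
  Processing Delay Credit: +696 days → 2 April 2015.
  Prosecution Delay Deduction: −205 days → 9 September 2014.
Terminal disclaimer: HD-911591 expires on the earlier of 9 May 2013 and 9 September 2014.

May 9, 2013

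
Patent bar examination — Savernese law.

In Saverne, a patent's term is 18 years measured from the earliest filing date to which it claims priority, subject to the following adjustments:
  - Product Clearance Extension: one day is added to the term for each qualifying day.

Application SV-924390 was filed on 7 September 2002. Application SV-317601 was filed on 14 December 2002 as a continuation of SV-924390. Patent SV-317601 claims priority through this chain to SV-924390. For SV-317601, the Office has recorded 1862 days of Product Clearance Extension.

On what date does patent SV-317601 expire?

Earliest priority filing: 7 September 2002.
Base term: 7 September 2002 + 18 years → 7 September 2020.
Product Clearance Extension: +1862 days → 13 October 2025.

2025-10-13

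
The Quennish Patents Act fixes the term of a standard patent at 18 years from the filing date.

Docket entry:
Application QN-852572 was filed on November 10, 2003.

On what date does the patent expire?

Filing date + 18 years → 10 November 2021.

2021-11-10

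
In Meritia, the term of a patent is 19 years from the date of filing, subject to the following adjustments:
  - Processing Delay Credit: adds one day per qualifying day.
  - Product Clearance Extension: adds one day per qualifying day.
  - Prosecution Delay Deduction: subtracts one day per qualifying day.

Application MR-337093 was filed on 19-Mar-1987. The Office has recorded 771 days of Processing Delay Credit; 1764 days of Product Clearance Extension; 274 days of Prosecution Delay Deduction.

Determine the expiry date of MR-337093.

May 27, 2012

Base term: filing date + 19 years → 19 March 2006.
Processing Delay Credit: +771 days → 28 April 2008.
Product Clearance Extension: +1764 days → 25 February 2013.
Prosecution Delay Deduction: −274 days → 27 May 2012.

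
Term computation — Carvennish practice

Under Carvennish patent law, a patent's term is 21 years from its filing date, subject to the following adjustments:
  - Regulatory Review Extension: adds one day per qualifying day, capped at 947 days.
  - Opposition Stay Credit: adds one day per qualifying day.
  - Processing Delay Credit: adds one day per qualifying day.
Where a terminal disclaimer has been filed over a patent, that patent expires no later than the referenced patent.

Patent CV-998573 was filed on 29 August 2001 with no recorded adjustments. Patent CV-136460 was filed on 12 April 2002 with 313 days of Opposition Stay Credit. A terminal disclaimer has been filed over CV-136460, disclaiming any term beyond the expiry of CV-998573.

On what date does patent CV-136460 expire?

August 29, 2022

Natural term of CV-136460:
  Base: filing + 21 years → 12 April 2023.
  Opposition Stay Credit: +313 days → 19 February 2024.
Expiry of referenced patent CV-998573:
  Base: filing + 21 years → 29 August 2022.
Terminal disclaimer: CV-136460 expires on the earlier of 19 February 2024 and 29 August 2022.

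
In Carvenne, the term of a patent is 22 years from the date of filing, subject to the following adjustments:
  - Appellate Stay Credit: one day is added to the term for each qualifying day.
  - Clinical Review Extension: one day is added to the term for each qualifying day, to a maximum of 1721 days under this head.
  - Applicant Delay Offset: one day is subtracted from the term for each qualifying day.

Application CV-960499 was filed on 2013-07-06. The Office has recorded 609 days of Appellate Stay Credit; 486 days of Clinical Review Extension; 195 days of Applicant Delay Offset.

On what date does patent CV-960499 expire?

December 22, 2037

Base term: filing date + 22 years → 6 July 2035.
Appellate Stay Credit: +609 days → 6 March 2037.
Clinical Review Extension: 486 days (within the 1721-day cap) → +486 days → 5 July 2038.
Applicant Delay Offset: −195 days → 22 December 2037.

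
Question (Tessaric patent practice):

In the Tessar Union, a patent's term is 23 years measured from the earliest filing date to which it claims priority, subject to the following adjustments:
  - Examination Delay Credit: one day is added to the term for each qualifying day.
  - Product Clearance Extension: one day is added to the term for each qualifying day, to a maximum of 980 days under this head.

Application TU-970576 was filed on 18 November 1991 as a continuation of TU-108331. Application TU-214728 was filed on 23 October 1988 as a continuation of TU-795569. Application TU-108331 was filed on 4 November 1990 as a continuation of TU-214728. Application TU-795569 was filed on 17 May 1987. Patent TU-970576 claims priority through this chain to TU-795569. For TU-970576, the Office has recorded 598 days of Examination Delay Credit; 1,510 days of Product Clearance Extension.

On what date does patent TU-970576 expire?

Earliest priority filing: 17 May 1987.
Base term: 17 May 1987 + 23 years → 17 May 2010.
Examination Delay Credit: +598 days → 5 January 2012.
Product Clearance Extension: 1510 days claimed exceeds the 980-day cap, so +980 days → 11 September 2014.

2014-09-11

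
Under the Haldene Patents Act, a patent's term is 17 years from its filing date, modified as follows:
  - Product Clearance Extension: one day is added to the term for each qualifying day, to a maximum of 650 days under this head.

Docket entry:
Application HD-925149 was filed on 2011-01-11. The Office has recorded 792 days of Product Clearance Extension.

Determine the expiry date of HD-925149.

Base term: filing date + 17 years → 11 January 2028.
Product Clearance Extension: 792 days claimed exceeds the 650-day cap, so +650 days → 22 October 2029.

October 22, 2029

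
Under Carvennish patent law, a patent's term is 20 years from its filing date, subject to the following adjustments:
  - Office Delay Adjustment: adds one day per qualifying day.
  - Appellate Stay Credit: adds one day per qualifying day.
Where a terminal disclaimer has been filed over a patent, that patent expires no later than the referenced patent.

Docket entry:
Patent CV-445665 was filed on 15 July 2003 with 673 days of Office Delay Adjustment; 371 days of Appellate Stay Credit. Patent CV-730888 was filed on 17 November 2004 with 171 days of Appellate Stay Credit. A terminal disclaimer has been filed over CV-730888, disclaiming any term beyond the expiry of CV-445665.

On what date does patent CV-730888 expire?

Natural term of CV-730888:
  Base: filing + 20 years → 17 November 2024.
  Appellate Stay Credit: +171 days → 7 May 2025.
Expiry of referenced patent CV-445665:
  Base: filing + 20 years → 15 July 2023.
  Office Delay Adjustment: +673 days → 18 May 2025.
  Appellate Stay Credit: +371 days → 24 May 2026.
Terminal disclaimer: CV-730888 expires on the earlier of 7 May 2025 and 24 May 2026.

2025-05-07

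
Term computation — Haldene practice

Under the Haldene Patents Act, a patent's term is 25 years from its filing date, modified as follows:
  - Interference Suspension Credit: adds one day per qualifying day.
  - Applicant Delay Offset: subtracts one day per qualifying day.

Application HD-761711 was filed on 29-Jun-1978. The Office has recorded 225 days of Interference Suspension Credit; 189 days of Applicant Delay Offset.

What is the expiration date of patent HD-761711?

Base term: filing date + 25 years → 29 June 2003.
Interference Suspension Credit: +225 days → 9 February 2004.
Applicant Delay Offset: −189 days → 4 August 2003.

August 4, 2003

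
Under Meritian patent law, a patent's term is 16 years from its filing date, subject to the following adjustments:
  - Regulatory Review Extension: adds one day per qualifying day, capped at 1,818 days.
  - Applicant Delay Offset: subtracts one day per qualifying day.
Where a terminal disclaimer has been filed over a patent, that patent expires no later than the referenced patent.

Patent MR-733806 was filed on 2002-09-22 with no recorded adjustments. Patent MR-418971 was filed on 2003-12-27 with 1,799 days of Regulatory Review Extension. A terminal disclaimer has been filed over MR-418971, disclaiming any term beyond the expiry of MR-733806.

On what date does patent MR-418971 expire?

Natural term of MR-418971:
  Base: filing + 16 years → 27 December 2019.
  Regulatory Review Extension: 1799 days (within the 1818-day cap) → +1799 days → 29 November 2024.
Expiry of referenced patent MR-733806:
  Base: filing + 16 years → 22 September 2018.
Terminal disclaimer: MR-418971 expires on the earlier of 29 November 2024 and 22 September 2018.

September 22, 2018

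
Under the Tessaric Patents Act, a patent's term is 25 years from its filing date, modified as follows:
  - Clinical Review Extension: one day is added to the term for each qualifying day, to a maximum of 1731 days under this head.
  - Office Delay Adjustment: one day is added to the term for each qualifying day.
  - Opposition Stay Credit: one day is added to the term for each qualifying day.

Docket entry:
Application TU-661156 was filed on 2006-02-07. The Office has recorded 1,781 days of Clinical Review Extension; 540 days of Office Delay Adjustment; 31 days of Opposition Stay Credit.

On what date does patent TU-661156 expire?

May 28, 2037

Base term: filing date + 25 years → 7 February 2031.
Clinical Review Extension: 1781 days claimed exceeds the 1731-day cap, so +1731 days → 4 November 2035.
Office Delay Adjustment: +540 days → 27 April 2037.
Opposition Stay Credit: +31 days → 28 May 2037.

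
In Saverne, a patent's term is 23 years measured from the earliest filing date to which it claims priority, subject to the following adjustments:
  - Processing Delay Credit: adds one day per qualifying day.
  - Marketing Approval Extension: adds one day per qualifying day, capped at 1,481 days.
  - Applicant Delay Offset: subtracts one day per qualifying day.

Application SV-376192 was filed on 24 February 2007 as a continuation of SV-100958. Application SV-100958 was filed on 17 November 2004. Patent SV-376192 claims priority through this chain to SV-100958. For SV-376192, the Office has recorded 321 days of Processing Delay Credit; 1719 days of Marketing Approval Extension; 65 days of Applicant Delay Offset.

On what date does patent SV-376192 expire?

Earliest priority filing: 17 November 2004.
Base term: 17 November 2004 + 23 years → 17 November 2027.
Processing Delay Credit: +321 days → 3 October 2028.
Marketing Approval Extension: 1719 days claimed exceeds the 1481-day cap, so +1481 days → 23 October 2032.
Applicant Delay Offset: −65 days → 19 August 2032.

August 19, 2032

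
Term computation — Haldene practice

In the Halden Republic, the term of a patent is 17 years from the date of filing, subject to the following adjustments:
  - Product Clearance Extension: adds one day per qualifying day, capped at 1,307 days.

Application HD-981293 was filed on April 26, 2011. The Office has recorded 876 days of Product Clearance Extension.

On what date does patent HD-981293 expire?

Base term: filing date + 17 years → 26 April 2028.
Product Clearance Extension: 876 days (within the 1307-day cap) → +876 days → 19 September 2030.

September 19, 2030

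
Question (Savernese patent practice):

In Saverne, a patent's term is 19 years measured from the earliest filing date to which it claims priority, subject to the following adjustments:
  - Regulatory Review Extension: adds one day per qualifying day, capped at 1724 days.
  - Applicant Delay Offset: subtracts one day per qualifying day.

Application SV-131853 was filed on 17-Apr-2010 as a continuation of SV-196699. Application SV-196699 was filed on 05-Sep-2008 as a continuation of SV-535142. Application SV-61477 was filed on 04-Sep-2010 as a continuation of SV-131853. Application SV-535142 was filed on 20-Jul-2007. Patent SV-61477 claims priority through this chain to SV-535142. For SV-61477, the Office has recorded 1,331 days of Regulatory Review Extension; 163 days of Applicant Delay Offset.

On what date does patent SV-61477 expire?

2029-09-30

Earliest priority filing: 20 July 2007.
Base term: 20 July 2007 + 19 years → 20 July 2026.
Regulatory Review Extension: 1331 days (within the 1724-day cap) → +1331 days → 12 March 2030.
Applicant Delay Offset: −163 days → 30 September 2029.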